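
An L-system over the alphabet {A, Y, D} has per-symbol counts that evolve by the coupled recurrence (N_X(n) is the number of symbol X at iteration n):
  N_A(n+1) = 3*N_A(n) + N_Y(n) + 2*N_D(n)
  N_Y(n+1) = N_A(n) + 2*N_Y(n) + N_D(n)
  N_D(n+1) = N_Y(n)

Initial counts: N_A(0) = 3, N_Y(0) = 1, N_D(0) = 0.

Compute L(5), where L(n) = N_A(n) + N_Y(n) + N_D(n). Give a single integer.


Step 0: N_A=3, N_Y=1, N_D=0, L=4
Step 1: N_A=10, N_Y=5, N_D=1, L=16
Step 2: N_A=37, N_Y=21, N_D=5, L=63
Step 3: N_A=142, N_Y=84, N_D=21, L=247
Step 4: N_A=552, N_Y=331, N_D=84, L=967
Step 5: N_A=2155, N_Y=1298, N_D=331, L=3784

Answer: 3784


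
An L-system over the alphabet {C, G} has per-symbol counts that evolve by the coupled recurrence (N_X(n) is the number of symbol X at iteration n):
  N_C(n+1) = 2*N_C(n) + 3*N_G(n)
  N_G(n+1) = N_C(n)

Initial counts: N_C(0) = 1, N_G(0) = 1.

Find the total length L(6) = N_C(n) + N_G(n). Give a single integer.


Answer: 1458

Derivation:
Step 0: N_C=1, N_G=1, L=2
Step 1: N_C=5, N_G=1, L=6
Step 2: N_C=13, N_G=5, L=18
Step 3: N_C=41, N_G=13, L=54
Step 4: N_C=121, N_G=41, L=162
Step 5: N_C=365, N_G=121, L=486
Step 6: N_C=1093, N_G=365, L=1458


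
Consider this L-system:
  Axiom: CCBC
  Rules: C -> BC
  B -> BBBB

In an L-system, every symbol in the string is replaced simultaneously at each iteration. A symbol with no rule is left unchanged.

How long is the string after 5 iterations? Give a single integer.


Answer: 2050

Derivation:
Step 0: length = 4
Step 1: length = 10
Step 2: length = 34
Step 3: length = 130
Step 4: length = 514
Step 5: length = 2050


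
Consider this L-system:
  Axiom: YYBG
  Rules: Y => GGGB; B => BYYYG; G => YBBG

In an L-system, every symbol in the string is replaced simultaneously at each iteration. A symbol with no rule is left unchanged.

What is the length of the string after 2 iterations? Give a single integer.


Answer: 73

Derivation:
Step 0: length = 4
Step 1: length = 17
Step 2: length = 73


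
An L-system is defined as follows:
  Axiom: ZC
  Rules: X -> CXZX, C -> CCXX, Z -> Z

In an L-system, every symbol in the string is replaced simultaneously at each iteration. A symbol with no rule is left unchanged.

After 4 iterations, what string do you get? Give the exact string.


Step 0: ZC
Step 1: ZCCXX
Step 2: ZCCXXCCXXCXZXCXZX
Step 3: ZCCXXCCXXCXZXCXZXCCXXCCXXCXZXCXZXCCXXCXZXZCXZXCCXXCXZXZCXZX
Step 4: ZCCXXCCXXCXZXCXZXCCXXCCXXCXZXCXZXCCXXCXZXZCXZXCCXXCXZXZCXZXCCXXCCXXCXZXCXZXCCXXCCXXCXZXCXZXCCXXCXZXZCXZXCCXXCXZXZCXZXCCXXCCXXCXZXCXZXCCXXCXZXZCXZXZCCXXCXZXZCXZXCCXXCCXXCXZXCXZXCCXXCXZXZCXZXZCCXXCXZXZCXZX

Answer: ZCCXXCCXXCXZXCXZXCCXXCCXXCXZXCXZXCCXXCXZXZCXZXCCXXCXZXZCXZXCCXXCCXXCXZXCXZXCCXXCCXXCXZXCXZXCCXXCXZXZCXZXCCXXCXZXZCXZXCCXXCCXXCXZXCXZXCCXXCXZXZCXZXZCCXXCXZXZCXZXCCXXCCXXCXZXCXZXCCXXCXZXZCXZXZCCXXCXZXZCXZX


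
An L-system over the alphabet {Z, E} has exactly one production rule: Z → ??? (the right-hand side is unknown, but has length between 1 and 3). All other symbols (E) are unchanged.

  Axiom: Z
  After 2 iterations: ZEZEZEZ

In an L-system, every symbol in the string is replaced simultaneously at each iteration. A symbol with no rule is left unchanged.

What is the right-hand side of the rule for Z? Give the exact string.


Trying Z → ZEZ:
  Step 0: Z
  Step 1: ZEZ
  Step 2: ZEZEZEZ
Matches the given result.

Answer: ZEZ


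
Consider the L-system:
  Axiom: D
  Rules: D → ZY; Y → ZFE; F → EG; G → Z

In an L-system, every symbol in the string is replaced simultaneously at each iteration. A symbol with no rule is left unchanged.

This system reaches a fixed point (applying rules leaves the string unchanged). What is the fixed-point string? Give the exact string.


Answer: ZZEZE

Derivation:
Step 0: D
Step 1: ZY
Step 2: ZZFE
Step 3: ZZEGE
Step 4: ZZEZE
Step 5: ZZEZE  (unchanged — fixed point at step 4)


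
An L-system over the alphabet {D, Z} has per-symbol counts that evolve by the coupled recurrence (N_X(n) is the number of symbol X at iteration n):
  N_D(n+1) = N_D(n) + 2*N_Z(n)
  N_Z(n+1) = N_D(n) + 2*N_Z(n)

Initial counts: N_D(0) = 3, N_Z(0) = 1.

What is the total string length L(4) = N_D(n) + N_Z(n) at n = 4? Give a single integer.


Step 0: N_D=3, N_Z=1, L=4
Step 1: N_D=5, N_Z=5, L=10
Step 2: N_D=15, N_Z=15, L=30
Step 3: N_D=45, N_Z=45, L=90
Step 4: N_D=135, N_Z=135, L=270

Answer: 270


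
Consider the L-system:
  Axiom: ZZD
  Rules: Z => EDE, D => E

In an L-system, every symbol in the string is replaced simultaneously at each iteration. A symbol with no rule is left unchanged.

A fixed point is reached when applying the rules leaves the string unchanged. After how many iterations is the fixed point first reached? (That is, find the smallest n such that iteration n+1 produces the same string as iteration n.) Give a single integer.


Step 0: ZZD
Step 1: EDEEDEE
Step 2: EEEEEEE
Step 3: EEEEEEE  (unchanged — fixed point at step 2)

Answer: 2


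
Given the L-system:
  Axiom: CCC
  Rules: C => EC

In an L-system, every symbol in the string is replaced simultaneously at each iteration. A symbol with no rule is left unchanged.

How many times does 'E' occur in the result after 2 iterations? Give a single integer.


Step 0: CCC  (0 'E')
Step 1: ECECEC  (3 'E')
Step 2: EECEECEEC  (6 'E')

Answer: 6


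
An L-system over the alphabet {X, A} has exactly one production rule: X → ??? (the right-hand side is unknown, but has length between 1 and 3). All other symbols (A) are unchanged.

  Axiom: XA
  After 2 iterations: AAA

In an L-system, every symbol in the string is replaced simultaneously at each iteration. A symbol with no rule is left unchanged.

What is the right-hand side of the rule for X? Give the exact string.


Answer: AA

Derivation:
Trying X → AA:
  Step 0: XA
  Step 1: AAA
  Step 2: AAA
Matches the given result.


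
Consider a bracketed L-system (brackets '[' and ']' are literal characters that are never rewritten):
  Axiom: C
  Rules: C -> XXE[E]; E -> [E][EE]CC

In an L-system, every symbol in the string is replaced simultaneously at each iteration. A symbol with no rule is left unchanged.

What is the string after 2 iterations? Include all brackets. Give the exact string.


Answer: XX[E][EE]CC[[E][EE]CC]

Derivation:
Step 0: C
Step 1: XXE[E]
Step 2: XX[E][EE]CC[[E][EE]CC]


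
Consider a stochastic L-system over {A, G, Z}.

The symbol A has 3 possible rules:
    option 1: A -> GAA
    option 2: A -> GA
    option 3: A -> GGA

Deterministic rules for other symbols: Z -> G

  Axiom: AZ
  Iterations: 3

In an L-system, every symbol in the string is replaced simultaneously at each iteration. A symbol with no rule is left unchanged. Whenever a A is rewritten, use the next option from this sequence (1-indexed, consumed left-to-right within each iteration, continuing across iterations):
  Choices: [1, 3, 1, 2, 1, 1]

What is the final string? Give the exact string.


Answer: GGGGAGGAAGAAG

Derivation:
Step 0: AZ
Step 1: GAAG  (used choices [1])
Step 2: GGGAGAAG  (used choices [3, 1])
Step 3: GGGGAGGAAGAAG  (used choices [2, 1, 1])


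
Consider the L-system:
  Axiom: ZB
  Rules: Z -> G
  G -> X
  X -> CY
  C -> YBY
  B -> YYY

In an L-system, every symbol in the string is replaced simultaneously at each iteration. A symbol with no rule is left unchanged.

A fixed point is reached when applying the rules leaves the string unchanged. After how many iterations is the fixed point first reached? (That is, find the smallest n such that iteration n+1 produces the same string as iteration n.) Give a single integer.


Step 0: ZB
Step 1: GYYY
Step 2: XYYY
Step 3: CYYYY
Step 4: YBYYYYY
Step 5: YYYYYYYYY
Step 6: YYYYYYYYY  (unchanged — fixed point at step 5)

Answer: 5


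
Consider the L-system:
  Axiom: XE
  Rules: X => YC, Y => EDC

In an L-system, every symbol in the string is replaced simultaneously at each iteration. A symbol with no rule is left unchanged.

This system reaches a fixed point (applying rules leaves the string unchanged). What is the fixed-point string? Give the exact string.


Step 0: XE
Step 1: YCE
Step 2: EDCCE
Step 3: EDCCE  (unchanged — fixed point at step 2)

Answer: EDCCE


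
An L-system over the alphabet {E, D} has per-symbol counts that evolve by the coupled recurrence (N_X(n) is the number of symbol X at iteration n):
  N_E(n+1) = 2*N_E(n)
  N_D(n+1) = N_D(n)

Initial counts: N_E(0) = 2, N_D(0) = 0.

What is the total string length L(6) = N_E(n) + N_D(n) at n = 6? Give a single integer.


Answer: 128

Derivation:
Step 0: N_E=2, N_D=0, L=2
Step 1: N_E=4, N_D=0, L=4
Step 2: N_E=8, N_D=0, L=8
Step 3: N_E=16, N_D=0, L=16
Step 4: N_E=32, N_D=0, L=32
Step 5: N_E=64, N_D=0, L=64
Step 6: N_E=128, N_D=0, L=128


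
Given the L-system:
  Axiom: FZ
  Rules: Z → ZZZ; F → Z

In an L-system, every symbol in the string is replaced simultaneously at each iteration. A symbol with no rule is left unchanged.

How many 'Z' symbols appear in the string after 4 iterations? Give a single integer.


Step 0: FZ  (1 'Z')
Step 1: ZZZZ  (4 'Z')
Step 2: ZZZZZZZZZZZZ  (12 'Z')
Step 3: ZZZZZZZZZZZZZZZZZZZZZZZZZZZZZZZZZZZZ  (36 'Z')
Step 4: ZZZZZZZZZZZZZZZZZZZZZZZZZZZZZZZZZZZZZZZZZZZZZZZZZZZZZZZZZZZZZZZZZZZZZZZZZZZZZZZZZZZZZZZZZZZZZZZZZZZZZZZZZZZZ  (108 'Z')

Answer: 108


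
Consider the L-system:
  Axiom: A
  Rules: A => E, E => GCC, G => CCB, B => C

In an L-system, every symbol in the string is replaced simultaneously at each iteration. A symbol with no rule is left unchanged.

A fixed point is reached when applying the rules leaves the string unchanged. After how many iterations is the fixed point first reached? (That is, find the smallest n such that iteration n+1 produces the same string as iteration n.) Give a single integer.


Answer: 4

Derivation:
Step 0: A
Step 1: E
Step 2: GCC
Step 3: CCBCC
Step 4: CCCCC
Step 5: CCCCC  (unchanged — fixed point at step 4)


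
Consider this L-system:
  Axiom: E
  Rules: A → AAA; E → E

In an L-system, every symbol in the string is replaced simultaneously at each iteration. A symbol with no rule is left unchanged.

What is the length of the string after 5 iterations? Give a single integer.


Step 0: length = 1
Step 1: length = 1
Step 2: length = 1
Step 3: length = 1
Step 4: length = 1
Step 5: length = 1

Answer: 1


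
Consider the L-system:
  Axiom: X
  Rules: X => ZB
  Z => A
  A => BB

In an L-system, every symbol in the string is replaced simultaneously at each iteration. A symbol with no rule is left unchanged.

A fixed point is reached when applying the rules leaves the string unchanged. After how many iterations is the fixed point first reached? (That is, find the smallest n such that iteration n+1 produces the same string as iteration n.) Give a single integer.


Step 0: X
Step 1: ZB
Step 2: AB
Step 3: BBB
Step 4: BBB  (unchanged — fixed point at step 3)

Answer: 3


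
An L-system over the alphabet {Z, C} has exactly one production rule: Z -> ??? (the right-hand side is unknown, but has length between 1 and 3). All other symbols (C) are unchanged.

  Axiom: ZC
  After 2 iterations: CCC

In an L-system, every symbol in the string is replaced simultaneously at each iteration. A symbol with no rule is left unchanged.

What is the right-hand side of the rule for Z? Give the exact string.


Trying Z -> CC:
  Step 0: ZC
  Step 1: CCC
  Step 2: CCC
Matches the given result.

Answer: CC


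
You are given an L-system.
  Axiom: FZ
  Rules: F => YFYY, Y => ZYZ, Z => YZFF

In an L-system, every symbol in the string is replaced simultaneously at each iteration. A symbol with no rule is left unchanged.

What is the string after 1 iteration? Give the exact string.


Answer: YFYYYZFF

Derivation:
Step 0: FZ
Step 1: YFYYYZFF


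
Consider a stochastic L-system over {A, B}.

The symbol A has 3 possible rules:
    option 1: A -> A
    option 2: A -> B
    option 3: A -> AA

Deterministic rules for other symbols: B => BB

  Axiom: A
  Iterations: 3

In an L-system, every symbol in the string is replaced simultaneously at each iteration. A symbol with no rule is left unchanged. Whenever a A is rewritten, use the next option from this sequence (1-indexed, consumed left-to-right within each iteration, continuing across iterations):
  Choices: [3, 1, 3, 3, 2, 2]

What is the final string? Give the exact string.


Step 0: A
Step 1: AA  (used choices [3])
Step 2: AAA  (used choices [1, 3])
Step 3: AABB  (used choices [3, 2, 2])

Answer: AABB


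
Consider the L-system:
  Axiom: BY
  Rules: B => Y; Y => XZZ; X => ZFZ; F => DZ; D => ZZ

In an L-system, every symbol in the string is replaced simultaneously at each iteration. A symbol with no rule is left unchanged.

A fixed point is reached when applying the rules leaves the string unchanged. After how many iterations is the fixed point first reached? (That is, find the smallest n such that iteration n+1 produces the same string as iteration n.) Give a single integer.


Answer: 5

Derivation:
Step 0: BY
Step 1: YXZZ
Step 2: XZZZFZZZ
Step 3: ZFZZZZDZZZZ
Step 4: ZDZZZZZZZZZZZ
Step 5: ZZZZZZZZZZZZZZ
Step 6: ZZZZZZZZZZZZZZ  (unchanged — fixed point at step 5)


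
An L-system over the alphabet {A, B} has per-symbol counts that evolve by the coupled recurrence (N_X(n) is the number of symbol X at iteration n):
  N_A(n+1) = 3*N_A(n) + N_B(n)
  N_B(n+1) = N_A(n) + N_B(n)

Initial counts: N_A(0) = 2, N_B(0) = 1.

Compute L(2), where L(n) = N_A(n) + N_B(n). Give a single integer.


Step 0: N_A=2, N_B=1, L=3
Step 1: N_A=7, N_B=3, L=10
Step 2: N_A=24, N_B=10, L=34

Answer: 34


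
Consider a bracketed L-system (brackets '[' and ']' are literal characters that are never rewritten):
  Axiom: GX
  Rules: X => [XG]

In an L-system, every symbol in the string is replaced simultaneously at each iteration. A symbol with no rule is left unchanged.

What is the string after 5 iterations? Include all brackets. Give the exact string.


Step 0: GX
Step 1: G[XG]
Step 2: G[[XG]G]
Step 3: G[[[XG]G]G]
Step 4: G[[[[XG]G]G]G]
Step 5: G[[[[[XG]G]G]G]G]

Answer: G[[[[[XG]G]G]G]G]


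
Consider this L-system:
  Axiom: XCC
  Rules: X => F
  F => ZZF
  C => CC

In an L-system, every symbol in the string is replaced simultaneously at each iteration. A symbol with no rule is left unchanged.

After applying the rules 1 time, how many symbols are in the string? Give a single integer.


Answer: 5

Derivation:
Step 0: length = 3
Step 1: length = 5


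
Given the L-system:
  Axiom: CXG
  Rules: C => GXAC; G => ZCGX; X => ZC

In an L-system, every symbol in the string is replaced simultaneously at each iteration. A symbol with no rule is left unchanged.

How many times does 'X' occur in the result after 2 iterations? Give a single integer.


Step 0: CXG  (1 'X')
Step 1: GXACZCZCGX  (2 'X')
Step 2: ZCGXZCAGXACZGXACZGXACZCGXZC  (5 'X')

Answer: 5


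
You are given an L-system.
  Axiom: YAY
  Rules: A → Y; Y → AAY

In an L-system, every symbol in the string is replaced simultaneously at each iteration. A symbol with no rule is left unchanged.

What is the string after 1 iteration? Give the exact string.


Step 0: YAY
Step 1: AAYYAAY

Answer: AAYYAAY


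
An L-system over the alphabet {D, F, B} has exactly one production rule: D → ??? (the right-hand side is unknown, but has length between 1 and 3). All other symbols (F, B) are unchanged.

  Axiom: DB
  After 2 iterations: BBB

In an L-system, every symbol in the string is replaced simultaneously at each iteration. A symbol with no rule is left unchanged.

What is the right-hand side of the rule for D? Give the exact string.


Trying D → BB:
  Step 0: DB
  Step 1: BBB
  Step 2: BBB
Matches the given result.

Answer: BB


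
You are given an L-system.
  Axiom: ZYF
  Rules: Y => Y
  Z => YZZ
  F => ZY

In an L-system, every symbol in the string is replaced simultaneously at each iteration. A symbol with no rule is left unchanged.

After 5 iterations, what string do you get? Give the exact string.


Answer: YYYYYZZYZZYYZZYZZYYYZZYZZYYZZYZZYYYYZZYZZYYZZYZZYYYZZYZZYYZZYZZYYYYYZZYZZYYZZYZZYYYZZYZZYYZZYZZY

Derivation:
Step 0: ZYF
Step 1: YZZYZY
Step 2: YYZZYZZYYZZY
Step 3: YYYZZYZZYYZZYZZYYYZZYZZY
Step 4: YYYYZZYZZYYZZYZZYYYZZYZZYYZZYZZYYYYZZYZZYYZZYZZY
Step 5: YYYYYZZYZZYYZZYZZYYYZZYZZYYZZYZZYYYYZZYZZYYZZYZZYYYZZYZZYYZZYZZYYYYYZZYZZYYZZYZZYYYZZYZZYYZZYZZY


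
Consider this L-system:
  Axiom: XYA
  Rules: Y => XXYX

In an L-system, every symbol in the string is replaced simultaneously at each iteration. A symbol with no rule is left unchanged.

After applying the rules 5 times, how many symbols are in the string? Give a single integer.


Answer: 18

Derivation:
Step 0: length = 3
Step 1: length = 6
Step 2: length = 9
Step 3: length = 12
Step 4: length = 15
Step 5: length = 18


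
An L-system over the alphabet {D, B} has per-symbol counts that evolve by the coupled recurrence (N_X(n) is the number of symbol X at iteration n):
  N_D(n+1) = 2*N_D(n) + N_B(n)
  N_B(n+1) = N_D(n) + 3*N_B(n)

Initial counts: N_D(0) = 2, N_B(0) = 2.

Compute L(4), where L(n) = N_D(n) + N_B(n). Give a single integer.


Step 0: N_D=2, N_B=2, L=4
Step 1: N_D=6, N_B=8, L=14
Step 2: N_D=20, N_B=30, L=50
Step 3: N_D=70, N_B=110, L=180
Step 4: N_D=250, N_B=400, L=650

Answer: 650


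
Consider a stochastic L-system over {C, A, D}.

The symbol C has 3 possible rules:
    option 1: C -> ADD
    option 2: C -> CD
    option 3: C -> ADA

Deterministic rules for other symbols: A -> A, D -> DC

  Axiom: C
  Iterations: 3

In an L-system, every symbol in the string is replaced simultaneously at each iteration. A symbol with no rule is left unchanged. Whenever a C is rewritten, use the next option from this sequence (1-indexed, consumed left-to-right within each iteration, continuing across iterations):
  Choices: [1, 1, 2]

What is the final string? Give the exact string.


Step 0: C
Step 1: ADD  (used choices [1])
Step 2: ADCDC  (used choices [])
Step 3: ADCADDDCCD  (used choices [1, 2])

Answer: ADCADDDCCD


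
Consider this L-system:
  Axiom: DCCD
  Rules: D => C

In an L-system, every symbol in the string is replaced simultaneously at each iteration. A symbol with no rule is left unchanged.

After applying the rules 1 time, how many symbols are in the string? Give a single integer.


Answer: 4

Derivation:
Step 0: length = 4
Step 1: length = 4


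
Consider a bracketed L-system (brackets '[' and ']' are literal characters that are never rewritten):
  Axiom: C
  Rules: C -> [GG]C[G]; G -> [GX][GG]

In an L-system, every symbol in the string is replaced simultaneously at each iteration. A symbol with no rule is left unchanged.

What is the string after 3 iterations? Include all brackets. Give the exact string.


Step 0: C
Step 1: [GG]C[G]
Step 2: [[GX][GG][GX][GG]][GG]C[G][[GX][GG]]
Step 3: [[[GX][GG]X][[GX][GG][GX][GG]][[GX][GG]X][[GX][GG][GX][GG]]][[GX][GG][GX][GG]][GG]C[G][[GX][GG]][[[GX][GG]X][[GX][GG][GX][GG]]]

Answer: [[[GX][GG]X][[GX][GG][GX][GG]][[GX][GG]X][[GX][GG][GX][GG]]][[GX][GG][GX][GG]][GG]C[G][[GX][GG]][[[GX][GG]X][[GX][GG][GX][GG]]]


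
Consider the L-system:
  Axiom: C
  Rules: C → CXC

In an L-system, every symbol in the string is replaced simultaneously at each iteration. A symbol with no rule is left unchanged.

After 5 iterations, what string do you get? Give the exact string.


Answer: CXCXCXCXCXCXCXCXCXCXCXCXCXCXCXCXCXCXCXCXCXCXCXCXCXCXCXCXCXCXCXC

Derivation:
Step 0: C
Step 1: CXC
Step 2: CXCXCXC
Step 3: CXCXCXCXCXCXCXC
Step 4: CXCXCXCXCXCXCXCXCXCXCXCXCXCXCXC
Step 5: CXCXCXCXCXCXCXCXCXCXCXCXCXCXCXCXCXCXCXCXCXCXCXCXCXCXCXCXCXCXCXC


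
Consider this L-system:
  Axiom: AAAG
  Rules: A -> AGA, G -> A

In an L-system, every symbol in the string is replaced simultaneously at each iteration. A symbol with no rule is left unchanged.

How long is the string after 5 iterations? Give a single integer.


Answer: 338

Derivation:
Step 0: length = 4
Step 1: length = 10
Step 2: length = 24
Step 3: length = 58
Step 4: length = 140
Step 5: length = 338


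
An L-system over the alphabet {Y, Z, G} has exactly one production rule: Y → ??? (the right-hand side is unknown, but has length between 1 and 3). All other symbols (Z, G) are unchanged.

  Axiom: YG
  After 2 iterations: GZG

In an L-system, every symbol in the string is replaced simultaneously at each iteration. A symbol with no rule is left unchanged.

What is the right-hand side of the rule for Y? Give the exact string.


Answer: GZ

Derivation:
Trying Y → GZ:
  Step 0: YG
  Step 1: GZG
  Step 2: GZG
Matches the given result.


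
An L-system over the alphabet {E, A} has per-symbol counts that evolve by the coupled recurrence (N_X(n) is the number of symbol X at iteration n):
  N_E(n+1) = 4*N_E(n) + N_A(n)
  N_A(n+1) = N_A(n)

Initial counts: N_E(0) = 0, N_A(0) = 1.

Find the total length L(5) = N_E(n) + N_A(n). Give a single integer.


Step 0: N_E=0, N_A=1, L=1
Step 1: N_E=1, N_A=1, L=2
Step 2: N_E=5, N_A=1, L=6
Step 3: N_E=21, N_A=1, L=22
Step 4: N_E=85, N_A=1, L=86
Step 5: N_E=341, N_A=1, L=342

Answer: 342


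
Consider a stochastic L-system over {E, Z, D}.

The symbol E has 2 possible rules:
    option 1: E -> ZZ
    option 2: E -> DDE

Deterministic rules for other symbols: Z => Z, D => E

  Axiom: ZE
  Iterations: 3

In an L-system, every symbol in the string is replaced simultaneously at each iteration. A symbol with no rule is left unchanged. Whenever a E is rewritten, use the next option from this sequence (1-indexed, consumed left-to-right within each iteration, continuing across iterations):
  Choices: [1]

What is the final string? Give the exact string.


Answer: ZZZ

Derivation:
Step 0: ZE
Step 1: ZZZ  (used choices [1])
Step 2: ZZZ  (used choices [])
Step 3: ZZZ  (used choices [])


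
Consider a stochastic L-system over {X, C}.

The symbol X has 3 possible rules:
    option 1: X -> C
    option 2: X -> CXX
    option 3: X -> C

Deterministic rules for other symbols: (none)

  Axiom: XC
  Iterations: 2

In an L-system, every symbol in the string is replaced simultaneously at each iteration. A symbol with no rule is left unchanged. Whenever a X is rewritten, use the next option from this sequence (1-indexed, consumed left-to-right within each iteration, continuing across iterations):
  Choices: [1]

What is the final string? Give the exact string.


Answer: CC

Derivation:
Step 0: XC
Step 1: CC  (used choices [1])
Step 2: CC  (used choices [])


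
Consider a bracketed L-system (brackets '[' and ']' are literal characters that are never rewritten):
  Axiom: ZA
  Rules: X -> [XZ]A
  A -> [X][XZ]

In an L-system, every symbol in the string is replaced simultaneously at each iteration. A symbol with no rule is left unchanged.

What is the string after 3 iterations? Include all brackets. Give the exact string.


Step 0: ZA
Step 1: Z[X][XZ]
Step 2: Z[[XZ]A][[XZ]AZ]
Step 3: Z[[[XZ]AZ][X][XZ]][[[XZ]AZ][X][XZ]Z]

Answer: Z[[[XZ]AZ][X][XZ]][[[XZ]AZ][X][XZ]Z]


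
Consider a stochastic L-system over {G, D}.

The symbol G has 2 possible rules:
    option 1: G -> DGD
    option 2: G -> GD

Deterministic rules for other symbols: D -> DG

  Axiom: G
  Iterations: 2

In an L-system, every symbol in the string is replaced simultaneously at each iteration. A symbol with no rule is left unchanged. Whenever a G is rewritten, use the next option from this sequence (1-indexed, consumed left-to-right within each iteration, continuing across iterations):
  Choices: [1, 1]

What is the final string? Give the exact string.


Step 0: G
Step 1: DGD  (used choices [1])
Step 2: DGDGDDG  (used choices [1])

Answer: DGDGDDG


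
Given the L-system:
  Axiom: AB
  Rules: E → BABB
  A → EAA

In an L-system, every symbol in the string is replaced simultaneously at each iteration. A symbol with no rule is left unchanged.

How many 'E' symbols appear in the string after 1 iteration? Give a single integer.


Step 0: AB  (0 'E')
Step 1: EAAB  (1 'E')

Answer: 1


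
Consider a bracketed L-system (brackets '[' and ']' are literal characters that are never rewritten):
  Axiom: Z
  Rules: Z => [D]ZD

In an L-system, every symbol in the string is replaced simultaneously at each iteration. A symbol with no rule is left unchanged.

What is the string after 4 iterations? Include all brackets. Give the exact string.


Answer: [D][D][D][D]ZDDDD

Derivation:
Step 0: Z
Step 1: [D]ZD
Step 2: [D][D]ZDD
Step 3: [D][D][D]ZDDD
Step 4: [D][D][D][D]ZDDDD


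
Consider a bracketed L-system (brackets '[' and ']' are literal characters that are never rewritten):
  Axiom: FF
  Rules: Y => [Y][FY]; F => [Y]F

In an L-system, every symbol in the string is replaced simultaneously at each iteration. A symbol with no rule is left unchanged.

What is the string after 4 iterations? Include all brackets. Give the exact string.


Step 0: FF
Step 1: [Y]F[Y]F
Step 2: [[Y][FY]][Y]F[[Y][FY]][Y]F
Step 3: [[[Y][FY]][[Y]F[Y][FY]]][[Y][FY]][Y]F[[[Y][FY]][[Y]F[Y][FY]]][[Y][FY]][Y]F
Step 4: [[[[Y][FY]][[Y]F[Y][FY]]][[[Y][FY]][Y]F[[Y][FY]][[Y]F[Y][FY]]]][[[Y][FY]][[Y]F[Y][FY]]][[Y][FY]][Y]F[[[[Y][FY]][[Y]F[Y][FY]]][[[Y][FY]][Y]F[[Y][FY]][[Y]F[Y][FY]]]][[[Y][FY]][[Y]F[Y][FY]]][[Y][FY]][Y]F

Answer: [[[[Y][FY]][[Y]F[Y][FY]]][[[Y][FY]][Y]F[[Y][FY]][[Y]F[Y][FY]]]][[[Y][FY]][[Y]F[Y][FY]]][[Y][FY]][Y]F[[[[Y][FY]][[Y]F[Y][FY]]][[[Y][FY]][Y]F[[Y][FY]][[Y]F[Y][FY]]]][[[Y][FY]][[Y]F[Y][FY]]][[Y][FY]][Y]F


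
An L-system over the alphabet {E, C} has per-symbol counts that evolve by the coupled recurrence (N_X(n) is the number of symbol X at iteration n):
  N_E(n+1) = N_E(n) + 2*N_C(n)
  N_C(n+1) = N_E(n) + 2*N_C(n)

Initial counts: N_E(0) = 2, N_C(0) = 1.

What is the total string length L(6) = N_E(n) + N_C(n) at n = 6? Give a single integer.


Step 0: N_E=2, N_C=1, L=3
Step 1: N_E=4, N_C=4, L=8
Step 2: N_E=12, N_C=12, L=24
Step 3: N_E=36, N_C=36, L=72
Step 4: N_E=108, N_C=108, L=216
Step 5: N_E=324, N_C=324, L=648
Step 6: N_E=972, N_C=972, L=1944

Answer: 1944


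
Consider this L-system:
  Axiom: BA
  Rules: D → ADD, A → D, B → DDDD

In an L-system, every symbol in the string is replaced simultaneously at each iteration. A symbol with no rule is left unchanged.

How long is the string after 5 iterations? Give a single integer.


Step 0: length = 2
Step 1: length = 5
Step 2: length = 15
Step 3: length = 35
Step 4: length = 85
Step 5: length = 205

Answer: 205


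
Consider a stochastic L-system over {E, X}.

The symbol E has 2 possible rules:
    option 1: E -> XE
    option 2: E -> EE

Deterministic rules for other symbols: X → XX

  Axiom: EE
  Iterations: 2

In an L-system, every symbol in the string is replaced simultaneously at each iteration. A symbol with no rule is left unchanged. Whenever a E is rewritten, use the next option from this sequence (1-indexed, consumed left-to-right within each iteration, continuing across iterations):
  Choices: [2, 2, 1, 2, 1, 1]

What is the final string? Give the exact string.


Step 0: EE
Step 1: EEEE  (used choices [2, 2])
Step 2: XEEEXEXE  (used choices [1, 2, 1, 1])

Answer: XEEEXEXE


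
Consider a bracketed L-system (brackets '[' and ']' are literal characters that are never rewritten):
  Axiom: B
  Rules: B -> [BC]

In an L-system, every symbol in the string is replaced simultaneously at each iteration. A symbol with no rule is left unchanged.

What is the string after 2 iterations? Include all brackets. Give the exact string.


Answer: [[BC]C]

Derivation:
Step 0: B
Step 1: [BC]
Step 2: [[BC]C]


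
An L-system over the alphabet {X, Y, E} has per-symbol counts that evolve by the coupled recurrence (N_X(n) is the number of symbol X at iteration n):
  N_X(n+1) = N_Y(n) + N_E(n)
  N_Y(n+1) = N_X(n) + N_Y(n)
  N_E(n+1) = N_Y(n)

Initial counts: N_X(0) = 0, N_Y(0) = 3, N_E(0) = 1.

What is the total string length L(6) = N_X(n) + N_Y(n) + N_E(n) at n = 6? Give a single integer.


Answer: 188

Derivation:
Step 0: N_X=0, N_Y=3, N_E=1, L=4
Step 1: N_X=4, N_Y=3, N_E=3, L=10
Step 2: N_X=6, N_Y=7, N_E=3, L=16
Step 3: N_X=10, N_Y=13, N_E=7, L=30
Step 4: N_X=20, N_Y=23, N_E=13, L=56
Step 5: N_X=36, N_Y=43, N_E=23, L=102
Step 6: N_X=66, N_Y=79, N_E=43, L=188


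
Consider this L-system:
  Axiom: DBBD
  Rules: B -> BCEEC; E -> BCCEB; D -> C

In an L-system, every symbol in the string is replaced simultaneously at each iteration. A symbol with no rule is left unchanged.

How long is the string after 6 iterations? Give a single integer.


Step 0: length = 4
Step 1: length = 12
Step 2: length = 36
Step 3: length = 108
Step 4: length = 324
Step 5: length = 972
Step 6: length = 2916

Answer: 2916


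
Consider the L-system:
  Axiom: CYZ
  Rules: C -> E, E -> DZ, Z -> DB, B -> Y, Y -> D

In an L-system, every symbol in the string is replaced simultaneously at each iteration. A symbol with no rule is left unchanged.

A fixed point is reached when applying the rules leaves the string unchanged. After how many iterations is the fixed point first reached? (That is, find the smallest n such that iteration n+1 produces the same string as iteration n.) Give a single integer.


Step 0: CYZ
Step 1: EDDB
Step 2: DZDDY
Step 3: DDBDDD
Step 4: DDYDDD
Step 5: DDDDDD
Step 6: DDDDDD  (unchanged — fixed point at step 5)

Answer: 5


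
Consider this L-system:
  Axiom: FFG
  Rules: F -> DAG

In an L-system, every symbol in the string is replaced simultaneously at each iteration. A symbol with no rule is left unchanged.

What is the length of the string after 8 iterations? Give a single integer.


Answer: 7

Derivation:
Step 0: length = 3
Step 1: length = 7
Step 2: length = 7
Step 3: length = 7
Step 4: length = 7
Step 5: length = 7
Step 6: length = 7
Step 7: length = 7
Step 8: length = 7


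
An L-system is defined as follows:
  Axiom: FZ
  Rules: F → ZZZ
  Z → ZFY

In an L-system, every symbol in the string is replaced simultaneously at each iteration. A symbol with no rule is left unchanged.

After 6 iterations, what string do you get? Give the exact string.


Step 0: FZ
Step 1: ZZZZFY
Step 2: ZFYZFYZFYZFYZZZY
Step 3: ZFYZZZYZFYZZZYZFYZZZYZFYZZZYZFYZFYZFYY
Step 4: ZFYZZZYZFYZFYZFYYZFYZZZYZFYZFYZFYYZFYZZZYZFYZFYZFYYZFYZZZYZFYZFYZFYYZFYZZZYZFYZZZYZFYZZZYY
Step 5: ZFYZZZYZFYZFYZFYYZFYZZZYZFYZZZYZFYZZZYYZFYZZZYZFYZFYZFYYZFYZZZYZFYZZZYZFYZZZYYZFYZZZYZFYZFYZFYYZFYZZZYZFYZZZYZFYZZZYYZFYZZZYZFYZFYZFYYZFYZZZYZFYZZZYZFYZZZYYZFYZZZYZFYZFYZFYYZFYZZZYZFYZFYZFYYZFYZZZYZFYZFYZFYYY
Step 6: ZFYZZZYZFYZFYZFYYZFYZZZYZFYZZZYZFYZZZYYZFYZZZYZFYZFYZFYYZFYZZZYZFYZFYZFYYZFYZZZYZFYZFYZFYYYZFYZZZYZFYZFYZFYYZFYZZZYZFYZZZYZFYZZZYYZFYZZZYZFYZFYZFYYZFYZZZYZFYZFYZFYYZFYZZZYZFYZFYZFYYYZFYZZZYZFYZFYZFYYZFYZZZYZFYZZZYZFYZZZYYZFYZZZYZFYZFYZFYYZFYZZZYZFYZFYZFYYZFYZZZYZFYZFYZFYYYZFYZZZYZFYZFYZFYYZFYZZZYZFYZZZYZFYZZZYYZFYZZZYZFYZFYZFYYZFYZZZYZFYZFYZFYYZFYZZZYZFYZFYZFYYYZFYZZZYZFYZFYZFYYZFYZZZYZFYZZZYZFYZZZYYZFYZZZYZFYZFYZFYYZFYZZZYZFYZZZYZFYZZZYYZFYZZZYZFYZFYZFYYZFYZZZYZFYZZZYZFYZZZYYY

Answer: ZFYZZZYZFYZFYZFYYZFYZZZYZFYZZZYZFYZZZYYZFYZZZYZFYZFYZFYYZFYZZZYZFYZFYZFYYZFYZZZYZFYZFYZFYYYZFYZZZYZFYZFYZFYYZFYZZZYZFYZZZYZFYZZZYYZFYZZZYZFYZFYZFYYZFYZZZYZFYZFYZFYYZFYZZZYZFYZFYZFYYYZFYZZZYZFYZFYZFYYZFYZZZYZFYZZZYZFYZZZYYZFYZZZYZFYZFYZFYYZFYZZZYZFYZFYZFYYZFYZZZYZFYZFYZFYYYZFYZZZYZFYZFYZFYYZFYZZZYZFYZZZYZFYZZZYYZFYZZZYZFYZFYZFYYZFYZZZYZFYZFYZFYYZFYZZZYZFYZFYZFYYYZFYZZZYZFYZFYZFYYZFYZZZYZFYZZZYZFYZZZYYZFYZZZYZFYZFYZFYYZFYZZZYZFYZZZYZFYZZZYYZFYZZZYZFYZFYZFYYZFYZZZYZFYZZZYZFYZZZYYY


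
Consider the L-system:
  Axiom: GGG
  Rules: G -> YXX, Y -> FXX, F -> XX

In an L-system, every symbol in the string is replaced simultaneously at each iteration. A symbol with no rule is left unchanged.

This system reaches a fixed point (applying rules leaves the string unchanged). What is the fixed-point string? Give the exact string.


Answer: XXXXXXXXXXXXXXXXXX

Derivation:
Step 0: GGG
Step 1: YXXYXXYXX
Step 2: FXXXXFXXXXFXXXX
Step 3: XXXXXXXXXXXXXXXXXX
Step 4: XXXXXXXXXXXXXXXXXX  (unchanged — fixed point at step 3)


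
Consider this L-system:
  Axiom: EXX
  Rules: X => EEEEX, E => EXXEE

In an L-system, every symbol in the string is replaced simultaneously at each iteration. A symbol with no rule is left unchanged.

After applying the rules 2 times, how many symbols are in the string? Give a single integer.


Step 0: length = 3
Step 1: length = 15
Step 2: length = 75

Answer: 75


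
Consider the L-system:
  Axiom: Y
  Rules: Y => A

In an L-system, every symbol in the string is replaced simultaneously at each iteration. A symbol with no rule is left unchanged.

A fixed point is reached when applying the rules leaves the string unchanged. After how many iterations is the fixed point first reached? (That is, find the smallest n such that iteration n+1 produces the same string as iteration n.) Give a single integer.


Step 0: Y
Step 1: A
Step 2: A  (unchanged — fixed point at step 1)

Answer: 1


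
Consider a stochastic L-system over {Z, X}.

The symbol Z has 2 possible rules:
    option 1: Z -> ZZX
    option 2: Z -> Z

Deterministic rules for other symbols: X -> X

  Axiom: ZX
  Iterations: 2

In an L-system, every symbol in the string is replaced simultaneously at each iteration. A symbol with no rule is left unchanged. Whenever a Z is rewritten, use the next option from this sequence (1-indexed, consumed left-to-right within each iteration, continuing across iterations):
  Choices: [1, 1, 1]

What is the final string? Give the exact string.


Step 0: ZX
Step 1: ZZXX  (used choices [1])
Step 2: ZZXZZXXX  (used choices [1, 1])

Answer: ZZXZZXXX


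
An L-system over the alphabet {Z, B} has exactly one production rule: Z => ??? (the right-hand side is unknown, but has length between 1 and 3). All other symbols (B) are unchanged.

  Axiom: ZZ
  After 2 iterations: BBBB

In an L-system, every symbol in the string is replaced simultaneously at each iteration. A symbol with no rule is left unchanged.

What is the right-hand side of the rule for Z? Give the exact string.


Answer: BB

Derivation:
Trying Z => BB:
  Step 0: ZZ
  Step 1: BBBB
  Step 2: BBBB
Matches the given result.


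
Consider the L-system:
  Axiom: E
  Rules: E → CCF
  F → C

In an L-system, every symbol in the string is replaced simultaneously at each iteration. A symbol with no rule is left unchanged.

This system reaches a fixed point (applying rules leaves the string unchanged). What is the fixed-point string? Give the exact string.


Step 0: E
Step 1: CCF
Step 2: CCC
Step 3: CCC  (unchanged — fixed point at step 2)

Answer: CCC


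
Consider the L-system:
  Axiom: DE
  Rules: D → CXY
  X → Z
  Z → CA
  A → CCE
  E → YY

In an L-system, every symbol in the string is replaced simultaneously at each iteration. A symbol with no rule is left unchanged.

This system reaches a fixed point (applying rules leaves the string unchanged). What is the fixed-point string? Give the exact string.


Answer: CCCCYYYYY

Derivation:
Step 0: DE
Step 1: CXYYY
Step 2: CZYYY
Step 3: CCAYYY
Step 4: CCCCEYYY
Step 5: CCCCYYYYY
Step 6: CCCCYYYYY  (unchanged — fixed point at step 5)


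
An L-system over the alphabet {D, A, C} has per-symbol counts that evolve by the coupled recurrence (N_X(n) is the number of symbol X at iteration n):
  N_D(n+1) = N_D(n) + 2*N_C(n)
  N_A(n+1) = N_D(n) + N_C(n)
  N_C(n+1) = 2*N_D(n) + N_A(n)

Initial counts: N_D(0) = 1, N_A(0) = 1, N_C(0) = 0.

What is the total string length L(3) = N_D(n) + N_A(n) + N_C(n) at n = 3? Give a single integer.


Step 0: N_D=1, N_A=1, N_C=0, L=2
Step 1: N_D=1, N_A=1, N_C=3, L=5
Step 2: N_D=7, N_A=4, N_C=3, L=14
Step 3: N_D=13, N_A=10, N_C=18, L=41

Answer: 41


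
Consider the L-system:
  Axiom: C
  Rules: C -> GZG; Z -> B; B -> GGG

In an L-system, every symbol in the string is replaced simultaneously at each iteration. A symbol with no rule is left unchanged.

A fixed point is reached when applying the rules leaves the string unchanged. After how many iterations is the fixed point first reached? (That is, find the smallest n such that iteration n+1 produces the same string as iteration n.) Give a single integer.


Answer: 3

Derivation:
Step 0: C
Step 1: GZG
Step 2: GBG
Step 3: GGGGG
Step 4: GGGGG  (unchanged — fixed point at step 3)


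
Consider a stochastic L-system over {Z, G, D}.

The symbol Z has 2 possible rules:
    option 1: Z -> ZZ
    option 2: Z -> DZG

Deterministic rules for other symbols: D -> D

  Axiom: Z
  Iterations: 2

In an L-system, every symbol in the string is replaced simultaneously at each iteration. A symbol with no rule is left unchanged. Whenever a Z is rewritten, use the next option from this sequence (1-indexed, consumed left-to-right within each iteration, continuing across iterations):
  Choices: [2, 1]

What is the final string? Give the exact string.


Answer: DZZG

Derivation:
Step 0: Z
Step 1: DZG  (used choices [2])
Step 2: DZZG  (used choices [1])


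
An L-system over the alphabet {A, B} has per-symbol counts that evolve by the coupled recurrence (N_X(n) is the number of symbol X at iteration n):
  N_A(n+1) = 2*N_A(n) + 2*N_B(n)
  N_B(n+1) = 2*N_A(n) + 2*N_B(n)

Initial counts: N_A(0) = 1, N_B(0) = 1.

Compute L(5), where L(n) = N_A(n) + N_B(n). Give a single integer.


Step 0: N_A=1, N_B=1, L=2
Step 1: N_A=4, N_B=4, L=8
Step 2: N_A=16, N_B=16, L=32
Step 3: N_A=64, N_B=64, L=128
Step 4: N_A=256, N_B=256, L=512
Step 5: N_A=1024, N_B=1024, L=2048

Answer: 2048


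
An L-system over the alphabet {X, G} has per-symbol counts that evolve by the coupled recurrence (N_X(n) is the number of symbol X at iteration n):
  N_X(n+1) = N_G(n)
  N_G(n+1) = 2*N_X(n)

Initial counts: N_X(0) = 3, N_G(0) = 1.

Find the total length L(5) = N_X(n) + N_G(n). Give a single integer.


Step 0: N_X=3, N_G=1, L=4
Step 1: N_X=1, N_G=6, L=7
Step 2: N_X=6, N_G=2, L=8
Step 3: N_X=2, N_G=12, L=14
Step 4: N_X=12, N_G=4, L=16
Step 5: N_X=4, N_G=24, L=28

Answer: 28


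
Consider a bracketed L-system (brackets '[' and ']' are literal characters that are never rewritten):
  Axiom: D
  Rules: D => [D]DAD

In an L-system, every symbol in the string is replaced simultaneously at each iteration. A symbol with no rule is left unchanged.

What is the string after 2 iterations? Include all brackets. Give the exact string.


Step 0: D
Step 1: [D]DAD
Step 2: [[D]DAD][D]DADA[D]DAD

Answer: [[D]DAD][D]DADA[D]DAD


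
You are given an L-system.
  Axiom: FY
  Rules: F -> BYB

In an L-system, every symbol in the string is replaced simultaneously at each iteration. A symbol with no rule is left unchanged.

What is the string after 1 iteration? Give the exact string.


Answer: BYBY

Derivation:
Step 0: FY
Step 1: BYBY


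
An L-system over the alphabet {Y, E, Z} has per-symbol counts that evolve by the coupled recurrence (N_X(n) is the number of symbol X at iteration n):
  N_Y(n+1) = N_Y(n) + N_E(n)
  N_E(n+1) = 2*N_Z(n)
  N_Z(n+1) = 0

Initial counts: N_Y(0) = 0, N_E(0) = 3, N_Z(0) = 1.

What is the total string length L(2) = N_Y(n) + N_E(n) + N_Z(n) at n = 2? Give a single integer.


Answer: 5

Derivation:
Step 0: N_Y=0, N_E=3, N_Z=1, L=4
Step 1: N_Y=3, N_E=2, N_Z=0, L=5
Step 2: N_Y=5, N_E=0, N_Z=0, L=5


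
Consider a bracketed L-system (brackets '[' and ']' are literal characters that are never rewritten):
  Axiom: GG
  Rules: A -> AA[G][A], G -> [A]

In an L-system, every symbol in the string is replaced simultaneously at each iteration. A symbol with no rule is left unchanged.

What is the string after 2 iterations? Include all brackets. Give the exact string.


Step 0: GG
Step 1: [A][A]
Step 2: [AA[G][A]][AA[G][A]]

Answer: [AA[G][A]][AA[G][A]]


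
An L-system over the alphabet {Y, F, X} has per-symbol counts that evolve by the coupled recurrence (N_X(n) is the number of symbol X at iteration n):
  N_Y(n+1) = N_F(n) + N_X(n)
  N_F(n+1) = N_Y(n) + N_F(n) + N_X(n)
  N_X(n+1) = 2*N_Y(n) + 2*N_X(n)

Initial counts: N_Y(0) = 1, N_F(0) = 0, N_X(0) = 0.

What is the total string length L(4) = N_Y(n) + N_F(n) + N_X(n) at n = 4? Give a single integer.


Step 0: N_Y=1, N_F=0, N_X=0, L=1
Step 1: N_Y=0, N_F=1, N_X=2, L=3
Step 2: N_Y=3, N_F=3, N_X=4, L=10
Step 3: N_Y=7, N_F=10, N_X=14, L=31
Step 4: N_Y=24, N_F=31, N_X=42, L=97

Answer: 97


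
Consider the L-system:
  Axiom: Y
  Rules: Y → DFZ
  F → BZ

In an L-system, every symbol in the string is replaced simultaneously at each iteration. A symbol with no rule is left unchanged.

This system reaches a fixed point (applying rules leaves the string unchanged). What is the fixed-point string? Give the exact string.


Step 0: Y
Step 1: DFZ
Step 2: DBZZ
Step 3: DBZZ  (unchanged — fixed point at step 2)

Answer: DBZZ
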